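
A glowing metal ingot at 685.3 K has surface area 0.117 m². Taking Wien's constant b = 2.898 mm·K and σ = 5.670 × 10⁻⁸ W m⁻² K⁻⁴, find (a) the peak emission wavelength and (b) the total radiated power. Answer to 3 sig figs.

λ_max ≈ 4.23 μm; P ≈ 1.46×10³ W

(a) λ_max = b/T = 2.898×10⁻³/685.3 = 4.229×10⁻⁶ m = 4.23 μm.
Area A = 0.117 m².
(b) P = σAT⁴ = 5.670×10⁻⁸×0.117×(685.3)⁴ = 1.46×10³ W.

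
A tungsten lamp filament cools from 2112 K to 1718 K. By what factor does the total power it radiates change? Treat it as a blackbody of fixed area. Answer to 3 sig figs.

P₂/P₁ ≈ 0.438

P ∝ T⁴, so P₂/P₁ = (T₂/T₁)⁴ = (1718/2112)⁴ = (0.813447)⁴ = 0.438.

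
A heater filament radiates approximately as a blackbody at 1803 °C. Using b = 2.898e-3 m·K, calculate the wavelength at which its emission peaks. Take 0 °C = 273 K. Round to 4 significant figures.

T = 1803 °C + 273 = 2076 K.
Wien's displacement law: λ_max = b/T = (2.898×10⁻³ m·K)/(2076 K) = 1.3960×10⁻⁶ m.
That is 1396 nm, in the infrared range.

λ_max ≈ 1396 nm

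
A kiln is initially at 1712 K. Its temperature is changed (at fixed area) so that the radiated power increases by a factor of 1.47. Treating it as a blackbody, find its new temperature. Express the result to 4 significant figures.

T₂ ≈ 1885 K

P ∝ T⁴, so T₂/T₁ = (P₂/P₁)^(1/4) = (1.47)^(1/4) = 1.10111.
T₂ = 1712 × 1.10111 = 1885 K.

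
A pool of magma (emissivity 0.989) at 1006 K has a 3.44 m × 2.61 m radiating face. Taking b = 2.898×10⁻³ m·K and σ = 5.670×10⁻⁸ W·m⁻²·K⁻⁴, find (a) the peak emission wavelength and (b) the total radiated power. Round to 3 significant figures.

(a) λ_max = b/T = 2.898×10⁻³/1006 = 2.881×10⁻⁶ m = 2.88×10³ nm.
Area A = 3.44 × 2.61 = 8.9784 m².
(b) P = εσAT⁴ = 0.989×5.670×10⁻⁸×8.9784×(1006)⁴ = 5.16×10⁵ W.

λ_max ≈ 2.88×10³ nm; P ≈ 5.16×10⁵ W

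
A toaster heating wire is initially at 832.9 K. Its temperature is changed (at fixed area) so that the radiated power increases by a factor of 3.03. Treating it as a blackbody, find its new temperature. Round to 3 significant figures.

P ∝ T⁴, so T₂/T₁ = (P₂/P₁)^(1/4) = (3.03)^(1/4) = 1.31935.
T₂ = 832.9 × 1.31935 = 1.10×10³ K.

T₂ ≈ 1.10×10³ K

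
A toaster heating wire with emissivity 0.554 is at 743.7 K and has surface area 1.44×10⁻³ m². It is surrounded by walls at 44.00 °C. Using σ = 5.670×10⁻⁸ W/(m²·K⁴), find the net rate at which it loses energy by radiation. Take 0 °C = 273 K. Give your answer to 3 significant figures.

Net loss ≈ 13.4 W

Surroundings: T = 44.00 °C + 273 = 317.00 K.
Area A = 1.44×10⁻³ m².
Net radiated power P_net = εσA(T⁴ − T₀⁴) = 0.554×5.670×10⁻⁸×1.44×10⁻³×(743.7⁴ − 317.00⁴).
T⁴ − T₀⁴ = 3.05908×10¹¹ − 1.00980×10¹⁰ = 2.95810×10¹¹ K⁴, so P_net = 13.4 W.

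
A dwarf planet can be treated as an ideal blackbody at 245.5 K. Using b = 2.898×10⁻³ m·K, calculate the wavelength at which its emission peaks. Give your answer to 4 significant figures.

λ_max ≈ 11.80 μm

Wien's displacement law: λ_max = b/T = (2.898×10⁻³ m·K)/(245.5 K) = 1.1804×10⁻⁵ m.
That is 11.80 μm, in the infrared range.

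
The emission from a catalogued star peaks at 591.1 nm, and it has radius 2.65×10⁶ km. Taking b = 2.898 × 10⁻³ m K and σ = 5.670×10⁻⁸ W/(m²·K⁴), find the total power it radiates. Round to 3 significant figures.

P ≈ 2.89×10²⁷ W

Wien's law: T = b/λ_max = 2.898×10⁻³/5.911×10⁻⁷ = 4902.72 K.
Surface area A = 4πR² = 4π(2.65×10⁹ m)² = 8.82473×10¹⁹ m².
Then P = σAT⁴ = 5.670×10⁻⁸×8.82473×10¹⁹×(4902.72)⁴ = 2.89×10²⁷ W.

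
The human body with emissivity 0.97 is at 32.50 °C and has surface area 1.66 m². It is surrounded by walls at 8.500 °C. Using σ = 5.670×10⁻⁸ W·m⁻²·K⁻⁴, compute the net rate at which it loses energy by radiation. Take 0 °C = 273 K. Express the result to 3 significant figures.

T = 32.50 °C + 273 = 305.50 K.
Surroundings: T = 8.500 °C + 273 = 281.500 K.
Area A = 1.66 m².
Net radiated power P_net = εσA(T⁴ − T₀⁴) = 0.97×5.670×10⁻⁸×1.66×(305.50⁴ − 281.500⁴).
T⁴ − T₀⁴ = 8.71054×10⁹ − 6.27933×10⁹ = 2.43121×10⁹ K⁴, so P_net = 222 W.

Net loss ≈ 222 W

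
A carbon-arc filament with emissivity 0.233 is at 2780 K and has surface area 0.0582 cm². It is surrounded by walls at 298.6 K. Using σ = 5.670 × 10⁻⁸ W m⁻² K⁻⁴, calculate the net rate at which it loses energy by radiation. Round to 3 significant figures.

Net loss ≈ 4.59 W

Area A = 0.0582 cm² = 5.82×10⁻⁶ m².
Net radiated power P_net = εσA(T⁴ − T₀⁴) = 0.233×5.670×10⁻⁸×5.82×10⁻⁶×(2780⁴ − 298.6⁴).
T⁴ − T₀⁴ = 5.97282×10¹³ − 7.94986×10⁹ = 5.97203×10¹³ K⁴, so P_net = 4.59 W.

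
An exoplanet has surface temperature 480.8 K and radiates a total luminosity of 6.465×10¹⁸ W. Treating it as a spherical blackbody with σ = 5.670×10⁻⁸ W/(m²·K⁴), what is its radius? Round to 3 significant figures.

L = 4πR²σT⁴ ⇒ R = √(L/(4πσT⁴)).
σT⁴ = 3029.99 W/m², so R = √(6.465×10¹⁸/(4π×3029.99)) = 1.30×10⁷ m.

R ≈ 1.30×10⁷ m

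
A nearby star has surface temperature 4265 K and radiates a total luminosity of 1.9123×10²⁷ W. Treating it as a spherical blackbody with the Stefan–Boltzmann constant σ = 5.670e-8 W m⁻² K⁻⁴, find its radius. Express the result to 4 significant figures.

L = 4πR²σT⁴ ⇒ R = √(L/(4πσT⁴)).
σT⁴ = 1.87611×10⁷ W/m², so R = √(1.9123×10²⁷/(4π×1.87611×10⁷)) = 2.848×10⁹ m.

R ≈ 2.848×10⁹ m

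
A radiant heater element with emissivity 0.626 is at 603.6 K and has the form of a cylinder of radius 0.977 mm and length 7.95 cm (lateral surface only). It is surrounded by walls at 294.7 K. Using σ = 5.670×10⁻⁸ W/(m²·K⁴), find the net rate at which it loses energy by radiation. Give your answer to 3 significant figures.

Lateral area A = 2πrL = 2π×9.77×10⁻⁴×0.0795 = 4.88024×10⁻⁴ m².
Net radiated power P_net = εσA(T⁴ − T₀⁴) = 0.626×5.670×10⁻⁸×4.88024×10⁻⁴×(603.6⁴ − 294.7⁴).
T⁴ − T₀⁴ = 1.32739×10¹¹ − 7.54259×10⁹ = 1.25196×10¹¹ K⁴, so P_net = 2.17 W.

Net loss ≈ 2.17 W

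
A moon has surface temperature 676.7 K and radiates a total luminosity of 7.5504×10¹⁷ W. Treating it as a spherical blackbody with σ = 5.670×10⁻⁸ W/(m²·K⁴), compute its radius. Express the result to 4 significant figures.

R ≈ 2.248×10⁶ m

L = 4πR²σT⁴ ⇒ R = √(L/(4πσT⁴)).
σT⁴ = 11889.6 W/m², so R = √(7.5504×10¹⁷/(4π×11889.6)) = 2.248×10⁶ m.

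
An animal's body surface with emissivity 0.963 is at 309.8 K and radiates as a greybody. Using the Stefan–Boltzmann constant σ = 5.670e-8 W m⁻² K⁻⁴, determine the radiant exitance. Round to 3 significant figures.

I ≈ 503 W/m²

Stefan–Boltzmann: I = εσT⁴ = 0.963 × 5.670×10⁻⁸ × (309.8)⁴ = 503 W/m².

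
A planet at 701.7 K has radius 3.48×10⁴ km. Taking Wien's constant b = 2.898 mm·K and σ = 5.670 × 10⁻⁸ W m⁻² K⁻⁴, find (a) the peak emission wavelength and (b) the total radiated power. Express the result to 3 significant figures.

(a) λ_max = b/T = 2.898×10⁻³/701.7 = 4.130×10⁻⁶ m = 4.13 μm.
Surface area A = 4πR² = 4π(3.48×10⁷ m)² = 1.52184×10¹⁶ m².
(b) P = σAT⁴ = 5.670×10⁻⁸×1.52184×10¹⁶×(701.7)⁴ = 2.09×10²⁰ W.

λ_max ≈ 4.13 μm; P ≈ 2.09×10²⁰ W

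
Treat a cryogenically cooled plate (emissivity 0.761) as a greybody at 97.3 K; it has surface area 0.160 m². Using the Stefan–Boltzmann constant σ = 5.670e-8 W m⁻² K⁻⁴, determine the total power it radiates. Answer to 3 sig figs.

Area A = 0.160 m².
P = εσAT⁴ = 0.761 × 5.670×10⁻⁸ × 0.160 × (97.3)⁴ = 0.619 W.

P ≈ 0.619 W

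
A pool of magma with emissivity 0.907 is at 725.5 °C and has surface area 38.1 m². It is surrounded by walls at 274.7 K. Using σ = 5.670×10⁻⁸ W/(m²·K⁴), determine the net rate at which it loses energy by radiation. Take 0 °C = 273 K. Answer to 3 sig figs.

T = 725.5 °C + 273 = 998.5 K.
Area A = 38.1 m².
Net radiated power P_net = εσA(T⁴ − T₀⁴) = 0.907×5.670×10⁻⁸×38.1×(998.5⁴ − 274.7⁴).
T⁴ − T₀⁴ = 9.94013×10¹¹ − 5.69423×10⁹ = 9.88319×10¹¹ K⁴, so P_net = 1.94×10⁶ W.

Net loss ≈ 1.94×10⁶ W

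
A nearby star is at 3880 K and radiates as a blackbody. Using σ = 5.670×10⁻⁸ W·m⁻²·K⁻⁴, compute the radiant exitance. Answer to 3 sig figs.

Stefan–Boltzmann: I = σT⁴ = 5.670×10⁻⁸ × (3880)⁴ = 1.29×10⁷ W/m².

I ≈ 1.29×10⁷ W/m²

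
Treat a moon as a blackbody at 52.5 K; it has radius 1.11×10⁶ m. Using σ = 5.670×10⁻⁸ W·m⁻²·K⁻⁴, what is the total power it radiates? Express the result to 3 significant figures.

P ≈ 6.67×10¹² W

Surface area A = 4πR² = 4π(1.11×10⁶ m)² = 1.54830×10¹³ m².
P = σAT⁴ = 5.670×10⁻⁸ × 1.54830×10¹³ × (52.5)⁴ = 6.67×10¹² W.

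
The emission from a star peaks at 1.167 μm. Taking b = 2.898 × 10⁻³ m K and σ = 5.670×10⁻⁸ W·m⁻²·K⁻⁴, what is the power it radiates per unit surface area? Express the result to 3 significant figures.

I ≈ 2.16×10⁶ W/m²

Wien's law: T = b/λ_max = 2.898×10⁻³/1.167×10⁻⁶ = 2483.29 K.
Then I = σT⁴ = 5.670×10⁻⁸×(2483.29)⁴ = 2.16×10⁶ W/m².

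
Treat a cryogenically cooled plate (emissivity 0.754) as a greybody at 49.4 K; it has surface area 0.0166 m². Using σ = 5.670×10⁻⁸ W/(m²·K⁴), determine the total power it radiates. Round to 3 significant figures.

Area A = 0.0166 m².
P = εσAT⁴ = 0.754 × 5.670×10⁻⁸ × 0.0166 × (49.4)⁴ = 4.23×10⁻³ W.

P ≈ 4.23×10⁻³ W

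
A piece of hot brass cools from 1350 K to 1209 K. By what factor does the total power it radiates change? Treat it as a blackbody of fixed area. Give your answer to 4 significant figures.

P₂/P₁ ≈ 0.6432

P ∝ T⁴, so P₂/P₁ = (T₂/T₁)⁴ = (1209/1350)⁴ = (0.895556)⁴ = 0.6432.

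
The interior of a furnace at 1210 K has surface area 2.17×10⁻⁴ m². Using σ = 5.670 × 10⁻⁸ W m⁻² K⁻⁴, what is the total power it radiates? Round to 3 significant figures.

Area A = 2.17×10⁻⁴ m².
P = σAT⁴ = 5.670×10⁻⁸ × 2.17×10⁻⁴ × (1210)⁴ = 26.4 W.

P ≈ 26.4 W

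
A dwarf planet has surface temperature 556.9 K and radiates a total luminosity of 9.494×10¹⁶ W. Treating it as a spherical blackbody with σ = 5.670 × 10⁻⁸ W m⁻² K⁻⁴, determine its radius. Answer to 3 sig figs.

R ≈ 1.18×10⁶ m

L = 4πR²σT⁴ ⇒ R = √(L/(4πσT⁴)).
σT⁴ = 5453.71 W/m², so R = √(9.494×10¹⁶/(4π×5453.71)) = 1.18×10⁶ m.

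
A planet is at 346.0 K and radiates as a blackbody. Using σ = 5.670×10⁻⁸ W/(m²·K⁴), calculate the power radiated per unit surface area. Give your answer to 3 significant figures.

Stefan–Boltzmann: I = σT⁴ = 5.670×10⁻⁸ × (346.0)⁴ = 813 W/m².

I ≈ 813 W/m²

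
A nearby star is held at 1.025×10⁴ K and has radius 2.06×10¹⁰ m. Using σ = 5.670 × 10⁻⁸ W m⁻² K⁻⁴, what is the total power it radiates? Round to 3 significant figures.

P ≈ 3.34×10³⁰ W

Surface area A = 4πR² = 4π(2.06×10¹⁰ m)² = 5.33267×10²¹ m².
P = σAT⁴ = 5.670×10⁻⁸ × 5.33267×10²¹ × (1.025×10⁴)⁴ = 3.34×10³⁰ W.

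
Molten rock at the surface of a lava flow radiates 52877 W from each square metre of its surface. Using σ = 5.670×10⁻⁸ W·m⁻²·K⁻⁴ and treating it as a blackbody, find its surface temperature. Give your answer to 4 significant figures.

T ≈ 982.7 K

I = σT⁴, so T = (I/σ)^(1/4) = (52877/(5.670×10⁻⁸))^(1/4) = 982.7 K.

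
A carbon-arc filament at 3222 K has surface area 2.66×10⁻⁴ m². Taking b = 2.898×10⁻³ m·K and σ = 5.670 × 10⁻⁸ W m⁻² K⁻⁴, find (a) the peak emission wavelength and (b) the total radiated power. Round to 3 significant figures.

λ_max ≈ 899 nm; P ≈ 1.63×10³ W

(a) λ_max = b/T = 2.898×10⁻³/3222 = 8.994×10⁻⁷ m = 899 nm.
Area A = 2.66×10⁻⁴ m².
(b) P = σAT⁴ = 5.670×10⁻⁸×2.66×10⁻⁴×(3222)⁴ = 1.63×10³ W.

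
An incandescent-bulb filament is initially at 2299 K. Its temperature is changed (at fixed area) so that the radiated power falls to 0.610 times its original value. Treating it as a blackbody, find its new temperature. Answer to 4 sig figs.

T₂ ≈ 2032 K

P ∝ T⁴, so T₂/T₁ = (P₂/P₁)^(1/4) = (0.610)^(1/4) = 0.883756.
T₂ = 2299 × 0.883756 = 2032 K.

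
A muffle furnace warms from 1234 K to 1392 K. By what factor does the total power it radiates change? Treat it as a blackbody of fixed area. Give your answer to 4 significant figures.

P₂/P₁ ≈ 1.619

P ∝ T⁴, so P₂/P₁ = (T₂/T₁)⁴ = (1392/1234)⁴ = (1.12804)⁴ = 1.619.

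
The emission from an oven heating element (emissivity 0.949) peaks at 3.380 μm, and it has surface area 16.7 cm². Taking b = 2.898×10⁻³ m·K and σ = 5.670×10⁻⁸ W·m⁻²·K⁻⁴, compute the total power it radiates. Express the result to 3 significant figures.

P ≈ 48.6 W

Wien's law: T = b/λ_max = 2.898×10⁻³/3.380×10⁻⁶ = 857.396 K.
Area A = 16.7 cm² = 1.67×10⁻³ m².
Then P = εσAT⁴ = 0.949×5.670×10⁻⁸×1.67×10⁻³×(857.396)⁴ = 48.6 W.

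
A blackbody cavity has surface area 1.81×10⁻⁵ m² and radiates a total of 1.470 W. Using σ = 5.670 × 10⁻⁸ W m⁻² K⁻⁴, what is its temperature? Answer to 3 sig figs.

T ≈ 1.09×10³ K

Area A = 1.81×10⁻⁵ m².
P = σAT⁴ ⇒ T = (P/(σA))^(1/4) = (1.470/(5.670×10⁻⁸×1.81×10⁻⁵))^(1/4) = 1.09×10³ K.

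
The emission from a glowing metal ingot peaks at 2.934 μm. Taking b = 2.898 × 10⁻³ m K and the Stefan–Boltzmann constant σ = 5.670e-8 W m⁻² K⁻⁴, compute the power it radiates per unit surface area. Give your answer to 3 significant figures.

Wien's law: T = b/λ_max = 2.898×10⁻³/2.934×10⁻⁶ = 987.730 K.
Then I = σT⁴ = 5.670×10⁻⁸×(987.730)⁴ = 5.40×10⁴ W/m².

I ≈ 5.40×10⁴ W/m²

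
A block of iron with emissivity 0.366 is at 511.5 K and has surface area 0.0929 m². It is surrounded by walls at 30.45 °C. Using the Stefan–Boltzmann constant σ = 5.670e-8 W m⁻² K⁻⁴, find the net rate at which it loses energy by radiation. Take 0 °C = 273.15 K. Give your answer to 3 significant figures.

Net loss ≈ 116 W

Surroundings: T = 30.45 °C + 273.15 = 303.60 K.
Area A = 0.0929 m².
Net radiated power P_net = εσA(T⁴ − T₀⁴) = 0.366×5.670×10⁻⁸×0.0929×(511.5⁴ − 303.60⁴).
T⁴ − T₀⁴ = 6.84514×10¹⁰ − 8.49585×10⁹ = 5.99556×10¹⁰ K⁴, so P_net = 116 W.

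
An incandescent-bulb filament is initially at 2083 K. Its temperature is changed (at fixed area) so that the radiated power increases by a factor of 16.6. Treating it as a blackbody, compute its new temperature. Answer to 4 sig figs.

P ∝ T⁴, so T₂/T₁ = (P₂/P₁)^(1/4) = (16.6)^(1/4) = 2.01849.
T₂ = 2083 × 2.01849 = 4205 K.

T₂ ≈ 4205 K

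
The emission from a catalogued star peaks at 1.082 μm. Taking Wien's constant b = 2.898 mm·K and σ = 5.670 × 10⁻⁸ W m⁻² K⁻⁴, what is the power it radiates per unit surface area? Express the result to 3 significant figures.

I ≈ 2.92×10⁶ W/m²

Wien's law: T = b/λ_max = 2.898×10⁻³/1.082×10⁻⁶ = 2678.37 K.
Then I = σT⁴ = 5.670×10⁻⁸×(2678.37)⁴ = 2.92×10⁶ W/m².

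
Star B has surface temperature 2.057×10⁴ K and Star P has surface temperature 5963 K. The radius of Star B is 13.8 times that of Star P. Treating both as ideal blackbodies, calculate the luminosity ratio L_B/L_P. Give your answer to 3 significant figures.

L ∝ R²T⁴, so L_B/L_P = (R_B/R_P)²(T_B/T_P)⁴ = (13.8)² × (2.057×10⁴/5963)⁴ = 190.44 × 141.605 = 2.70×10⁴.

L_B/L_P ≈ 2.70×10⁴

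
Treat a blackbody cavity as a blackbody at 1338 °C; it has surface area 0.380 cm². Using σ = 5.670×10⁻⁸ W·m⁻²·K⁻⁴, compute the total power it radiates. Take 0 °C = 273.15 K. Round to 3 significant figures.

T = 1338 °C + 273.15 = 1611.15 K.
Area A = 0.380 cm² = 3.80×10⁻⁵ m².
P = σAT⁴ = 5.670×10⁻⁸ × 3.80×10⁻⁵ × (1611.15)⁴ = 14.5 W.

P ≈ 14.5 W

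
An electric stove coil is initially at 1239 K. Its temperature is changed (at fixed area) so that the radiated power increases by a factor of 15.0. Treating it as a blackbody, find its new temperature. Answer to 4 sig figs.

T₂ ≈ 2438 K

P ∝ T⁴, so T₂/T₁ = (P₂/P₁)^(1/4) = (15.0)^(1/4) = 1.96799.
T₂ = 1239 × 1.96799 = 2438 K.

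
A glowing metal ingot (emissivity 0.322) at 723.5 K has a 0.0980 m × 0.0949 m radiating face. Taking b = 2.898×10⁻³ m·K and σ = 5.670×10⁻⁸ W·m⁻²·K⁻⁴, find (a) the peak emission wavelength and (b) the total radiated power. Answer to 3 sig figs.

λ_max ≈ 4.01 μm; P ≈ 46.5 W

(a) λ_max = b/T = 2.898×10⁻³/723.5 = 4.006×10⁻⁶ m = 4.01 μm.
Area A = 0.0980 × 0.0949 = 9.3002×10⁻³ m².
(b) P = εσAT⁴ = 0.322×5.670×10⁻⁸×9.3002×10⁻³×(723.5)⁴ = 46.5 W.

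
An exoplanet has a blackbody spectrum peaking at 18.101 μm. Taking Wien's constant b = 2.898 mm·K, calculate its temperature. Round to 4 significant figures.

T ≈ 160.1 K

Wien's law gives T = b/λ_max = (2.898×10⁻³ m·K)/(1.8101×10⁻⁵ m) = 160.1 K.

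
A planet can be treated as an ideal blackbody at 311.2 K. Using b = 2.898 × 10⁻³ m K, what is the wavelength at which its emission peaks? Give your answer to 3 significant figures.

Wien's displacement law: λ_max = b/T = (2.898×10⁻³ m·K)/(311.2 K) = 9.312×10⁻⁶ m.
That is 9.31 μm, in the infrared range.

λ_max ≈ 9.31 μm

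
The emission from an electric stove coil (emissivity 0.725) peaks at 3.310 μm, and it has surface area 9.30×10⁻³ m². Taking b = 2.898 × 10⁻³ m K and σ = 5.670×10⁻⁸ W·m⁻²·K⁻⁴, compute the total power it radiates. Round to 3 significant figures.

Wien's law: T = b/λ_max = 2.898×10⁻³/3.310×10⁻⁶ = 875.529 K.
Area A = 9.30×10⁻³ m².
Then P = εσAT⁴ = 0.725×5.670×10⁻⁸×9.30×10⁻³×(875.529)⁴ = 225 W.

P ≈ 225 W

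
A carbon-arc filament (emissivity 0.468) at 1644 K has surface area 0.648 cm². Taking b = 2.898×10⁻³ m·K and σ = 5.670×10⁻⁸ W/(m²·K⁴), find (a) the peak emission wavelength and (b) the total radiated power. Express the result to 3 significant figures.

(a) λ_max = b/T = 2.898×10⁻³/1644 = 1.763×10⁻⁶ m = 1.76 μm.
Area A = 0.648 cm² = 6.48×10⁻⁵ m².
(b) P = εσAT⁴ = 0.468×5.670×10⁻⁸×6.48×10⁻⁵×(1644)⁴ = 12.6 W.

λ_max ≈ 1.76 μm; P ≈ 12.6 W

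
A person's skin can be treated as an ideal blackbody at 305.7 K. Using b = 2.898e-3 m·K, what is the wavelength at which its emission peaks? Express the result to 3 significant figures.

Wien's displacement law: λ_max = b/T = (2.898×10⁻³ m·K)/(305.7 K) = 9.480×10⁻⁶ m.
That is 9.48 μm, in the infrared range.

λ_max ≈ 9.48 μm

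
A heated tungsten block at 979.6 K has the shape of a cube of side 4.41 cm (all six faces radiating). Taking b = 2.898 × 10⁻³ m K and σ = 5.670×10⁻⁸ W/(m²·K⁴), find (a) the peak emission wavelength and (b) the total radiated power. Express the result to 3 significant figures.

λ_max ≈ 2.96 μm; P ≈ 609 W

(a) λ_max = b/T = 2.898×10⁻³/979.6 = 2.958×10⁻⁶ m = 2.96 μm.
Area A = 6s² = 6×(0.0441 m)² = 0.0116689 m².
(b) P = σAT⁴ = 5.670×10⁻⁸×0.0116689×(979.6)⁴ = 609 W.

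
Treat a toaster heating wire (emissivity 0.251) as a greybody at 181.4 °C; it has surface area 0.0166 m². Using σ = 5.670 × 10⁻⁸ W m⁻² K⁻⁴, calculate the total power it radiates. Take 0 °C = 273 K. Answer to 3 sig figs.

P ≈ 10.1 W

T = 181.4 °C + 273 = 454.4 K.
Area A = 0.0166 m².
P = εσAT⁴ = 0.251 × 5.670×10⁻⁸ × 0.0166 × (454.4)⁴ = 10.1 W.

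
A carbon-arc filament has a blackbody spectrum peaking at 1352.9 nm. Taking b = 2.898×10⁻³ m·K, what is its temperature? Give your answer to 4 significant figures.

Wien's law gives T = b/λ_max = (2.898×10⁻³ m·K)/(1.3529×10⁻⁶ m) = 2142 K.

T ≈ 2142 K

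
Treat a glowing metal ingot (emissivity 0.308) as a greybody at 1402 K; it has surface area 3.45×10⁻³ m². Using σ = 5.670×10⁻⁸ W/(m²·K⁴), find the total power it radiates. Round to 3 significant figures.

Area A = 3.45×10⁻³ m².
P = εσAT⁴ = 0.308 × 5.670×10⁻⁸ × 3.45×10⁻³ × (1402)⁴ = 233 W.

P ≈ 233 W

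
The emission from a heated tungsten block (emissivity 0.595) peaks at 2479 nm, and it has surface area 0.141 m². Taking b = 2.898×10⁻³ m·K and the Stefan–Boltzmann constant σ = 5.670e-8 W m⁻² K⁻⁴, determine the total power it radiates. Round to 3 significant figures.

Wien's law: T = b/λ_max = 2.898×10⁻³/2.479×10⁻⁶ = 1169.02 K.
Area A = 0.141 m².
Then P = εσAT⁴ = 0.595×5.670×10⁻⁸×0.141×(1169.02)⁴ = 8.88×10³ W.

P ≈ 8.88×10³ W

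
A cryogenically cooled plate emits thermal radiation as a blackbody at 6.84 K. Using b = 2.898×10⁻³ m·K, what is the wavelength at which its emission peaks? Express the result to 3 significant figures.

λ_max ≈ 4.24×10⁻⁴ m

Wien's displacement law: λ_max = b/T = (2.898×10⁻³ m·K)/(6.84 K) = 4.237×10⁻⁴ m.
That is 4.24×10⁻⁴ m, in the infrared range.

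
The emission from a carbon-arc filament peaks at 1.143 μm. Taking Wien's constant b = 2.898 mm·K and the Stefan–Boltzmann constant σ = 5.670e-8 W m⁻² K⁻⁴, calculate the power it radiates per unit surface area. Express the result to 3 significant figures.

Wien's law: T = b/λ_max = 2.898×10⁻³/1.143×10⁻⁶ = 2535.43 K.
Then I = σT⁴ = 5.670×10⁻⁸×(2535.43)⁴ = 2.34×10⁶ W/m².

I ≈ 2.34×10⁶ W/m²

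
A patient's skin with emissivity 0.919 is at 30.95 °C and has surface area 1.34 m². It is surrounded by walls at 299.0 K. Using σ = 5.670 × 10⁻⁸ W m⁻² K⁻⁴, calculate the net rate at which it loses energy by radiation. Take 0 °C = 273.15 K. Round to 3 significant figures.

T = 30.95 °C + 273.15 = 304.10 K.
Area A = 1.34 m².
Net radiated power P_net = εσA(T⁴ − T₀⁴) = 0.919×5.670×10⁻⁸×1.34×(304.10⁴ − 299.0⁴).
T⁴ − T₀⁴ = 8.55196×10⁹ − 7.99254×10⁹ = 5.59420×10⁸ K⁴, so P_net = 39.1 W.

Net loss ≈ 39.1 W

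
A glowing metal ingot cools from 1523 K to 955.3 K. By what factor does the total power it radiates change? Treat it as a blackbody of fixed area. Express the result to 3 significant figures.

P₂/P₁ ≈ 0.155

P ∝ T⁴, so P₂/P₁ = (T₂/T₁)⁴ = (955.3/1523)⁴ = (0.627249)⁴ = 0.155.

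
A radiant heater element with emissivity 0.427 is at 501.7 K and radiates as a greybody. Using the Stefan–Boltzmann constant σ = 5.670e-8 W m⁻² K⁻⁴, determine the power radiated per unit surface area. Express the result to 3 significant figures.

Stefan–Boltzmann: I = εσT⁴ = 0.427 × 5.670×10⁻⁸ × (501.7)⁴ = 1.53×10³ W/m².

I ≈ 1.53×10³ W/m²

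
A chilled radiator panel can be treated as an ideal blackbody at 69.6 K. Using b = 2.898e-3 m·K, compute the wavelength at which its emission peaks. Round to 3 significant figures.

λ_max ≈ 41.6 μm

Wien's displacement law: λ_max = b/T = (2.898×10⁻³ m·K)/(69.6 K) = 4.164×10⁻⁵ m.
That is 41.6 μm, in the infrared range.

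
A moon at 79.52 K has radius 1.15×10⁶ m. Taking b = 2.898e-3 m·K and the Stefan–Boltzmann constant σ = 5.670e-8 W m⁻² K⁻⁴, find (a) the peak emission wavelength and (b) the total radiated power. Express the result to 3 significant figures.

λ_max ≈ 36.4 μm; P ≈ 3.77×10¹³ W

(a) λ_max = b/T = 2.898×10⁻³/79.52 = 3.644×10⁻⁵ m = 36.4 μm.
Surface area A = 4πR² = 4π(1.15×10⁶ m)² = 1.66190×10¹³ m².
(b) P = σAT⁴ = 5.670×10⁻⁸×1.66190×10¹³×(79.52)⁴ = 3.77×10¹³ W.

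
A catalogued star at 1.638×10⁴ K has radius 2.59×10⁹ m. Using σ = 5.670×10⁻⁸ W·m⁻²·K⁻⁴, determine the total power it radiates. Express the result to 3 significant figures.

Surface area A = 4πR² = 4π(2.59×10⁹ m)² = 8.42965×10¹⁹ m².
P = σAT⁴ = 5.670×10⁻⁸ × 8.42965×10¹⁹ × (1.638×10⁴)⁴ = 3.44×10²⁹ W.

P ≈ 3.44×10²⁹ W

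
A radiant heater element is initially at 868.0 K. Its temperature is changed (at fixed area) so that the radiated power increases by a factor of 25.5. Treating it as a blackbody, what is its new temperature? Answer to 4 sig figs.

T₂ ≈ 1951 K

P ∝ T⁴, so T₂/T₁ = (P₂/P₁)^(1/4) = (25.5)^(1/4) = 2.24717.
T₂ = 868.0 × 2.24717 = 1951 K.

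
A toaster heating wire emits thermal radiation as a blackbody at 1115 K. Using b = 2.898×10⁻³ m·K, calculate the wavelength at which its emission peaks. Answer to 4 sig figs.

Wien's displacement law: λ_max = b/T = (2.898×10⁻³ m·K)/(1115 K) = 2.5991×10⁻⁶ m.
That is 2599 nm, in the infrared range.

λ_max ≈ 2599 nm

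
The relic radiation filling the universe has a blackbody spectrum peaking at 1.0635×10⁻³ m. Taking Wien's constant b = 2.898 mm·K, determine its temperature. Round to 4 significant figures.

Wien's law gives T = b/λ_max = (2.898×10⁻³ m·K)/(1.0635×10⁻³ m) = 2.725 K.

T ≈ 2.725 K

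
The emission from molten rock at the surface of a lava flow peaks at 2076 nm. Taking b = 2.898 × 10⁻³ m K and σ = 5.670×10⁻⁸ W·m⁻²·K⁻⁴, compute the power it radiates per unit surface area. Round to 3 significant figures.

I ≈ 2.15×10⁵ W/m²

Wien's law: T = b/λ_max = 2.898×10⁻³/2.076×10⁻⁶ = 1395.95 K.
Then I = σT⁴ = 5.670×10⁻⁸×(1395.95)⁴ = 2.15×10⁵ W/m².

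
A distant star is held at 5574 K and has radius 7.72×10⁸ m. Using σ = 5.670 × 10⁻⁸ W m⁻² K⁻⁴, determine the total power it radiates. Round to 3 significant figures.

Surface area A = 4πR² = 4π(7.72×10⁸ m)² = 7.48936×10¹⁸ m².
P = σAT⁴ = 5.670×10⁻⁸ × 7.48936×10¹⁸ × (5574)⁴ = 4.10×10²⁶ W.

P ≈ 4.10×10²⁶ W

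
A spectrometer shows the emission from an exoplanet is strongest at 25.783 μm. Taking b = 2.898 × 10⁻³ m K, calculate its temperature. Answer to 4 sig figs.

T ≈ 112.4 K

Wien's law gives T = b/λ_max = (2.898×10⁻³ m·K)/(2.5783×10⁻⁵ m) = 112.4 K.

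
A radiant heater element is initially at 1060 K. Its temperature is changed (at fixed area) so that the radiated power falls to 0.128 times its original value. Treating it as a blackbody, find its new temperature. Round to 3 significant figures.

T₂ ≈ 634 K

P ∝ T⁴, so T₂/T₁ = (P₂/P₁)^(1/4) = (0.128)^(1/4) = 0.598140.
T₂ = 1060 × 0.598140 = 634 K.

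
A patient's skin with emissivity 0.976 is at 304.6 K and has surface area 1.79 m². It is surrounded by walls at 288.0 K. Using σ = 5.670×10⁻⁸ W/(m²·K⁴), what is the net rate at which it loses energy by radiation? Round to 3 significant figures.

Area A = 1.79 m².
Net radiated power P_net = εσA(T⁴ − T₀⁴) = 0.976×5.670×10⁻⁸×1.79×(304.6⁴ − 288.0⁴).
T⁴ − T₀⁴ = 8.60834×10⁹ − 6.87971×10⁹ = 1.72863×10⁹ K⁴, so P_net = 171 W.

Net loss ≈ 171 W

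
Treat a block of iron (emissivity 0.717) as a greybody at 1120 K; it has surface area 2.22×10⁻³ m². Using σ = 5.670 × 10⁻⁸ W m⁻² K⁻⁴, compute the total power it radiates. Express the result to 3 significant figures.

Area A = 2.22×10⁻³ m².
P = εσAT⁴ = 0.717 × 5.670×10⁻⁸ × 2.22×10⁻³ × (1120)⁴ = 142 W.

P ≈ 142 W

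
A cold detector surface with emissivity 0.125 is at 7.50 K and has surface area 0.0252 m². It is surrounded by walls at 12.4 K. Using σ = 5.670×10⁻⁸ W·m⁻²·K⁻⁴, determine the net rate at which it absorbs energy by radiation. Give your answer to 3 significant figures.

Net gain ≈ 3.66×10⁻⁶ W

Area A = 0.0252 m².
Net radiated power P_net = εσA(T⁴ − T₀⁴) = 0.125×5.670×10⁻⁸×0.0252×(7.50⁴ − 12.4⁴).
T⁴ − T₀⁴ = 3164.06 − 23642.1 = -20478.0 K⁴, so P_net = -3.66×10⁻⁶ W — negative, meaning a net gain of 3.66×10⁻⁶ W.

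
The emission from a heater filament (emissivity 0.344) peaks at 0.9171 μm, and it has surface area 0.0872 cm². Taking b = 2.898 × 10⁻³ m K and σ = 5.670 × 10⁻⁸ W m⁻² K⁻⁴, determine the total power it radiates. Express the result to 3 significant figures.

Wien's law: T = b/λ_max = 2.898×10⁻³/9.171×10⁻⁷ = 3159.96 K.
Area A = 0.0872 cm² = 8.72×10⁻⁶ m².
Then P = εσAT⁴ = 0.344×5.670×10⁻⁸×8.72×10⁻⁶×(3159.96)⁴ = 17.0 W.

P ≈ 17.0 W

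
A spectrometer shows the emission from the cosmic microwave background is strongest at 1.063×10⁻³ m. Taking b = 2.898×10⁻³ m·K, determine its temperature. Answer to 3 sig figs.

Wien's law gives T = b/λ_max = (2.898×10⁻³ m·K)/(1.063×10⁻³ m) = 2.73 K.

T ≈ 2.73 K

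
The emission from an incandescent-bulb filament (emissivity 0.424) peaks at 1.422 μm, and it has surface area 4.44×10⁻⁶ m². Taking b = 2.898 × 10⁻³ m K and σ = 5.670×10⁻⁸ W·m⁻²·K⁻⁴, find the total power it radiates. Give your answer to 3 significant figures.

Wien's law: T = b/λ_max = 2.898×10⁻³/1.422×10⁻⁶ = 2037.97 K.
Area A = 4.44×10⁻⁶ m².
Then P = εσAT⁴ = 0.424×5.670×10⁻⁸×4.44×10⁻⁶×(2037.97)⁴ = 1.84 W.

P ≈ 1.84 W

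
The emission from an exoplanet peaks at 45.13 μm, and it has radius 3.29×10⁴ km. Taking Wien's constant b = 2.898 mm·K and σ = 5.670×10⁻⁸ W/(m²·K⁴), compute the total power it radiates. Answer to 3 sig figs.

P ≈ 1.31×10¹⁶ W

Wien's law: T = b/λ_max = 2.898×10⁻³/4.513×10⁻⁵ = 64.2145 K.
Surface area A = 4πR² = 4π(3.29×10⁷ m)² = 1.36020×10¹⁶ m².
Then P = σAT⁴ = 5.670×10⁻⁸×1.36020×10¹⁶×(64.2145)⁴ = 1.31×10¹⁶ W.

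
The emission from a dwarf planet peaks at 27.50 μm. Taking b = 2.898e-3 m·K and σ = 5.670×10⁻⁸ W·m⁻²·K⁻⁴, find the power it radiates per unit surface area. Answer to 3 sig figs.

Wien's law: T = b/λ_max = 2.898×10⁻³/2.750×10⁻⁵ = 105.382 K.
Then I = σT⁴ = 5.670×10⁻⁸×(105.382)⁴ = 6.99 W/m².

I ≈ 6.99 W/m²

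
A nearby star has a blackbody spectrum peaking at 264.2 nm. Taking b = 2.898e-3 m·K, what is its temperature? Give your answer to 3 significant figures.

Wien's law gives T = b/λ_max = (2.898×10⁻³ m·K)/(2.642×10⁻⁷ m) = 1.10×10⁴ K.

T ≈ 1.10×10⁴ K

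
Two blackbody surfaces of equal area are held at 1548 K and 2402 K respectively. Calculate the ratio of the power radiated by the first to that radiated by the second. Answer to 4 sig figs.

With equal areas, P₁/P₂ = (T₁/T₂)⁴ = (1548/2402)⁴ = 0.1725.

P₁/P₂ ≈ 0.1725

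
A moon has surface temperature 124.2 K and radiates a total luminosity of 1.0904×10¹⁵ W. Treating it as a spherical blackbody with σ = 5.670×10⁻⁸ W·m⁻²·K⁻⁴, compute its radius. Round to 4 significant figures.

L = 4πR²σT⁴ ⇒ R = √(L/(4πσT⁴)).
σT⁴ = 13.4918 W/m², so R = √(1.0904×10¹⁵/(4π×13.4918)) = 2.536×10⁶ m.

R ≈ 2.536×10⁶ m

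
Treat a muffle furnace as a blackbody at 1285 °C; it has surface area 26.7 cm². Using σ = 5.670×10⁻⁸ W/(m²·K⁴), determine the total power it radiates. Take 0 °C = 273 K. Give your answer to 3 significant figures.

T = 1285 °C + 273 = 1558 K.
Area A = 26.7 cm² = 2.67×10⁻³ m².
P = σAT⁴ = 5.670×10⁻⁸ × 2.67×10⁻³ × (1558)⁴ = 892 W.

P ≈ 892 W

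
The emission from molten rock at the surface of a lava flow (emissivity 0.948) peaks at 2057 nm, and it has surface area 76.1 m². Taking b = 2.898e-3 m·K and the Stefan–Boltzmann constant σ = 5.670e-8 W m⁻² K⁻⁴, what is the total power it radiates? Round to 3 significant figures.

P ≈ 1.61×10⁷ W

Wien's law: T = b/λ_max = 2.898×10⁻³/2.057×10⁻⁶ = 1408.85 K.
Area A = 76.1 m².
Then P = εσAT⁴ = 0.948×5.670×10⁻⁸×76.1×(1408.85)⁴ = 1.61×10⁷ W.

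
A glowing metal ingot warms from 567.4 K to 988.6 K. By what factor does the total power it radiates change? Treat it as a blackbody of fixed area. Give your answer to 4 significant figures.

P₂/P₁ ≈ 9.216

P ∝ T⁴, so P₂/P₁ = (T₂/T₁)⁴ = (988.6/567.4)⁴ = (1.74233)⁴ = 9.216.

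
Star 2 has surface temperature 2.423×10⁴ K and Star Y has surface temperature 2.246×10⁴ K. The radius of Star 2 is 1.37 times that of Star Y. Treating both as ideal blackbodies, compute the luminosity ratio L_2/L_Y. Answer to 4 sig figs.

L ∝ R²T⁴, so L_2/L_Y = (R_2/R_Y)²(T_2/T_Y)⁴ = (1.37)² × (2.423×10⁴/2.246×10⁴)⁴ = 1.8769 × 1.35449 = 2.542.

L_2/L_Y ≈ 2.542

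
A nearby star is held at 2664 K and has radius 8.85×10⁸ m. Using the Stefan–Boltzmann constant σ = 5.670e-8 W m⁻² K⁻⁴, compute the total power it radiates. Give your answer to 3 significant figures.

Surface area A = 4πR² = 4π(8.85×10⁸ m)² = 9.84230×10¹⁸ m².
P = σAT⁴ = 5.670×10⁻⁸ × 9.84230×10¹⁸ × (2664)⁴ = 2.81×10²⁵ W.

P ≈ 2.81×10²⁵ W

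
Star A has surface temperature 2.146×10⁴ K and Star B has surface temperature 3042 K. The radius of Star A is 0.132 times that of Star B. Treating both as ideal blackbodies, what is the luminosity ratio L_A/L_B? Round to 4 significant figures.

L ∝ R²T⁴, so L_A/L_B = (R_A/R_B)²(T_A/T_B)⁴ = (0.132)² × (2.146×10⁴/3042)⁴ = 0.017424 × 2476.75 = 43.15.

L_A/L_B ≈ 43.15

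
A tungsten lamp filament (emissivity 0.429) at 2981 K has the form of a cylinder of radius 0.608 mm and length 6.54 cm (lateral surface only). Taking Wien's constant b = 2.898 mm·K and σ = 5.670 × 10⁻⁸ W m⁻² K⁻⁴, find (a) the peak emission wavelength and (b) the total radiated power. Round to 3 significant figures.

(a) λ_max = b/T = 2.898×10⁻³/2981 = 9.722×10⁻⁷ m = 972 nm.
Lateral area A = 2πrL = 2π×6.08×10⁻⁴×0.0654 = 2.49840×10⁻⁴ m².
(b) P = εσAT⁴ = 0.429×5.670×10⁻⁸×2.49840×10⁻⁴×(2981)⁴ = 480 W.

λ_max ≈ 972 nm; P ≈ 480 W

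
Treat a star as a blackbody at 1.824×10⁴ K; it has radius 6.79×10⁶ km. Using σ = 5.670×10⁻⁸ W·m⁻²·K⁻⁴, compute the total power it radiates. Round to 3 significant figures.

P ≈ 3.64×10³⁰ W

Surface area A = 4πR² = 4π(6.79×10⁹ m)² = 5.79361×10²⁰ m².
P = σAT⁴ = 5.670×10⁻⁸ × 5.79361×10²⁰ × (1.824×10⁴)⁴ = 3.64×10³⁰ W.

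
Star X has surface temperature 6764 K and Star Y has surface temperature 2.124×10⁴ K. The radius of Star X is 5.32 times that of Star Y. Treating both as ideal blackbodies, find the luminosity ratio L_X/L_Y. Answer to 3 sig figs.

L ∝ R²T⁴, so L_X/L_Y = (R_X/R_Y)²(T_X/T_Y)⁴ = (5.32)² × (6764/2.124×10⁴)⁴ = 28.3024 × 0.0102848 = 0.291.

L_X/L_Y ≈ 0.291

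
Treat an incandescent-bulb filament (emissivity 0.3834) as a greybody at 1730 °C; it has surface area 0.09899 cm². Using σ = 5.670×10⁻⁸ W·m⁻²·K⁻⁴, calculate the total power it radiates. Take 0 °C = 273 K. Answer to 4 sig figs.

T = 1730 °C + 273 = 2003 K.
Area A = 0.09899 cm² = 9.899×10⁻⁶ m².
P = εσAT⁴ = 0.3834 × 5.670×10⁻⁸ × 9.899×10⁻⁶ × (2003)⁴ = 3.464 W.

P ≈ 3.464 W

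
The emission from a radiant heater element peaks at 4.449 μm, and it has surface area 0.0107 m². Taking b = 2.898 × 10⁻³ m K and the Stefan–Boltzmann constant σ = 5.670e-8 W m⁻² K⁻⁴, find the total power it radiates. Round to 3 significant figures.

Wien's law: T = b/λ_max = 2.898×10⁻³/4.449×10⁻⁶ = 651.382 K.
Area A = 0.0107 m².
Then P = σAT⁴ = 5.670×10⁻⁸×0.0107×(651.382)⁴ = 109 W.

P ≈ 109 W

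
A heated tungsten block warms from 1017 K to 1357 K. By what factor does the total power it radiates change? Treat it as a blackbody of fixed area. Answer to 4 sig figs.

P₂/P₁ ≈ 3.170

P ∝ T⁴, so P₂/P₁ = (T₂/T₁)⁴ = (1357/1017)⁴ = (1.33432)⁴ = 3.170.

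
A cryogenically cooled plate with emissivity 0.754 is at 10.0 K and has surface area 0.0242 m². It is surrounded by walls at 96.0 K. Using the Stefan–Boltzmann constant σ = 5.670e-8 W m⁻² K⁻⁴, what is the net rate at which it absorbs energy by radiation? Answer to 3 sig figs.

Net gain ≈ 0.0879 W

Area A = 0.0242 m².
Net radiated power P_net = εσA(T⁴ − T₀⁴) = 0.754×5.670×10⁻⁸×0.0242×(10.0⁴ − 96.0⁴).
T⁴ − T₀⁴ = 10000.0 − 8.49347×10⁷ = -8.49247×10⁷ K⁴, so P_net = -0.0879 W — negative, meaning a net gain of 0.0879 W.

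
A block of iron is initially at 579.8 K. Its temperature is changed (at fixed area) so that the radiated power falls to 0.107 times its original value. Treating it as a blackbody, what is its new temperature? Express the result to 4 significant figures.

T₂ ≈ 331.6 K

P ∝ T⁴, so T₂/T₁ = (P₂/P₁)^(1/4) = (0.107)^(1/4) = 0.571934.
T₂ = 579.8 × 0.571934 = 331.6 K.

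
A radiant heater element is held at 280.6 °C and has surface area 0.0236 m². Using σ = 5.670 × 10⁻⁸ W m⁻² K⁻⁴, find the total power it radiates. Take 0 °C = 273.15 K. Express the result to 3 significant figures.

T = 280.6 °C + 273.15 = 553.75 K.
Area A = 0.0236 m².
P = σAT⁴ = 5.670×10⁻⁸ × 0.0236 × (553.75)⁴ = 126 W.

P ≈ 126 W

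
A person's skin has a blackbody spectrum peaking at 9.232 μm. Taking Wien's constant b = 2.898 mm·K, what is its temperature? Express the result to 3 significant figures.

T ≈ 314 K

Wien's law gives T = b/λ_max = (2.898×10⁻³ m·K)/(9.232×10⁻⁶ m) = 314 K.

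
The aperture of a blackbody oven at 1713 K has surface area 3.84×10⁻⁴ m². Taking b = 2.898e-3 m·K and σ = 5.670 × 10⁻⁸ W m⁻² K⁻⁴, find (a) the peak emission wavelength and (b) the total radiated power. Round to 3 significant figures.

(a) λ_max = b/T = 2.898×10⁻³/1713 = 1.692×10⁻⁶ m = 1.69×10³ nm.
Area A = 3.84×10⁻⁴ m².
(b) P = σAT⁴ = 5.670×10⁻⁸×3.84×10⁻⁴×(1713)⁴ = 187 W.

λ_max ≈ 1.69×10³ nm; P ≈ 187 W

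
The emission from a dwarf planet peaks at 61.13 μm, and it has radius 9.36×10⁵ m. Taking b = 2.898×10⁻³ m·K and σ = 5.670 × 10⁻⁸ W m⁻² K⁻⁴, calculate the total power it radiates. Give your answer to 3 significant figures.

Wien's law: T = b/λ_max = 2.898×10⁻³/6.113×10⁻⁵ = 47.4072 K.
Surface area A = 4πR² = 4π(9.36×10⁵ m)² = 1.10093×10¹³ m².
Then P = σAT⁴ = 5.670×10⁻⁸×1.10093×10¹³×(47.4072)⁴ = 3.15×10¹² W.

P ≈ 3.15×10¹² W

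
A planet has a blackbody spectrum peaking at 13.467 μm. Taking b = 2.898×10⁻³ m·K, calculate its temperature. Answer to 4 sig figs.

Wien's law gives T = b/λ_max = (2.898×10⁻³ m·K)/(1.3467×10⁻⁵ m) = 215.2 K.

T ≈ 215.2 K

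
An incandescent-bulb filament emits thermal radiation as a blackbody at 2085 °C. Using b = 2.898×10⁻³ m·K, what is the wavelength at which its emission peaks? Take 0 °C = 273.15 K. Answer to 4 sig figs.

λ_max ≈ 1229 nm

T = 2085 °C + 273.15 = 2358.15 K.
Wien's displacement law: λ_max = b/T = (2.898×10⁻³ m·K)/(2358.15 K) = 1.2289×10⁻⁶ m.
That is 1229 nm, in the infrared range.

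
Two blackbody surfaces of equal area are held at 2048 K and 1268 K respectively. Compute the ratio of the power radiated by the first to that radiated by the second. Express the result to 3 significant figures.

With equal areas, P₁/P₂ = (T₁/T₂)⁴ = (2048/1268)⁴ = 6.81.

P₁/P₂ ≈ 6.81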